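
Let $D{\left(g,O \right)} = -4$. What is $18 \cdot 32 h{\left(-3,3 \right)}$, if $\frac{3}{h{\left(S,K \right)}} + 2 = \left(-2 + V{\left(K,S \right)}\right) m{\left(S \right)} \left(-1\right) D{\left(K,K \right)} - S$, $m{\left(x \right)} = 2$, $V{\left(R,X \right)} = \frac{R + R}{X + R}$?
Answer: $0$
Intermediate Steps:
$V{\left(R,X \right)} = \frac{2 R}{R + X}$
$h{\left(S,K \right)} = \frac{3}{-18 - S + \frac{16 K}{K + S}}$ ($h{\left(S,K \right)} = \frac{3}{-2 - \left(S - \left(-2 + \frac{2 K}{K + S}\right) 2 \left(-1\right) \left(-4\right)\right)} = \frac{3}{-2 - \left(S - \left(-4 + \frac{4 K}{K + S}\right) \left(-1\right) \left(-4\right)\right)} = \frac{3}{-2 - \left(S - \left(4 - \frac{4 K}{K + S}\right) \left(-4\right)\right)} = \frac{3}{-2 - \left(16 + S - \frac{16 K}{K + S}\right)} = \frac{3}{-18 - S + \frac{16 K}{K + S}}$)
$18 \cdot 32 h{\left(-3,3 \right)} = 18 \cdot 32 \frac{3 \left(\left(-1\right) 3 - -3\right)}{\left(-16\right) 3 + \left(18 - 3\right) \left(3 - 3\right)} = 576 \frac{3 \left(-3 + 3\right)}{-48 + 15 \cdot 0} = 576 \cdot 3 \frac{1}{-48 + 0} \cdot 0 = 576 \cdot 3 \frac{1}{-48} \cdot 0 = 576 \cdot 3 \left(- \frac{1}{48}\right) 0 = 576 \cdot 0 = 0$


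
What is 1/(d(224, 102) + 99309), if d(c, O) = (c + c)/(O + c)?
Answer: 163/16187591 ≈ 1.0069e-5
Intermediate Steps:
d(c, O) = 2*c/(O + c) (d(c, O) = (2*c)/(O + c) = 2*c/(O + c))
1/(d(224, 102) + 99309) = 1/(2*224/(102 + 224) + 99309) = 1/(2*224/326 + 99309) = 1/(2*224*(1/326) + 99309) = 1/(224/163 + 99309) = 1/(16187591/163) = 163/16187591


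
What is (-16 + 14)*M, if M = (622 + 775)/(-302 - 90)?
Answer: 1397/196 ≈ 7.1275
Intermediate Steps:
M = -1397/392 (M = 1397/(-392) = 1397*(-1/392) = -1397/392 ≈ -3.5638)
(-16 + 14)*M = (-16 + 14)*(-1397/392) = -2*(-1397/392) = 1397/196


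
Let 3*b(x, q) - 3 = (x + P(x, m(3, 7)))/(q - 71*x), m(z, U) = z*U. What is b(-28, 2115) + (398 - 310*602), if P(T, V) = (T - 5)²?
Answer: -2292193228/12309 ≈ -1.8622e+5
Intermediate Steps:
m(z, U) = U*z
P(T, V) = (-5 + T)²
b(x, q) = 1 + (x + (-5 + x)²)/(3*(q - 71*x)) (b(x, q) = 1 + ((x + (-5 + x)²)/(q - 71*x))/3 = 1 + (x + (-5 + x)²)/(3*(q - 71*x)))
b(-28, 2115) + (398 - 310*602) = ((-5 - 28)² - 212*(-28) + 3*2115)/(3*(2115 - 71*(-28))) + (398 - 310*602) = ((-33)² + 5936 + 6345)/(3*(2115 + 1988)) + (398 - 186620) = (⅓)*(1089 + 5936 + 6345)/4103 - 186222 = (⅓)*(1/4103)*13370 - 186222 = 13370/12309 - 186222 = -2292193228/12309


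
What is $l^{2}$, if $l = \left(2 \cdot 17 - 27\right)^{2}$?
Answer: $2401$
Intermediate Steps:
$l = 49$ ($l = \left(34 - 27\right)^{2} = 7^{2} = 49$)
$l^{2} = 49^{2} = 2401$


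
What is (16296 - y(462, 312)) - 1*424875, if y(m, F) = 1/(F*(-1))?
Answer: -127476647/312 ≈ -4.0858e+5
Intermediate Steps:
y(m, F) = -1/F (y(m, F) = 1/(-F) = -1/F)
(16296 - y(462, 312)) - 1*424875 = (16296 - (-1)/312) - 1*424875 = (16296 - (-1)/312) - 424875 = (16296 - 1*(-1/312)) - 424875 = (16296 + 1/312) - 424875 = 5084353/312 - 424875 = -127476647/312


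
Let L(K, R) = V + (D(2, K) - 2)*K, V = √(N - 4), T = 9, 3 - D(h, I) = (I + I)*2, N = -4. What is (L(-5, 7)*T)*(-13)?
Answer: 12285 - 234*I*√2 ≈ 12285.0 - 330.93*I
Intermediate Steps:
D(h, I) = 3 - 4*I (D(h, I) = 3 - (I + I)*2 = 3 - 2*I*2 = 3 - 4*I)
V = 2*I*√2 (V = √(-4 - 4) = √(-8) = 2*I*√2 ≈ 2.8284*I)
L(K, R) = K*(1 - 4*K) + 2*I*√2 (L(K, R) = 2*I*√2 + ((3 - 4*K) - 2)*K = 2*I*√2 + (1 - 4*K)*K = 2*I*√2 + K*(1 - 4*K) = K*(1 - 4*K) + 2*I*√2)
(L(-5, 7)*T)*(-13) = ((-5 - 4*(-5)² + 2*I*√2)*9)*(-13) = ((-5 - 4*25 + 2*I*√2)*9)*(-13) = ((-5 - 100 + 2*I*√2)*9)*(-13) = ((-105 + 2*I*√2)*9)*(-13) = (-945 + 18*I*√2)*(-13) = 12285 - 234*I*√2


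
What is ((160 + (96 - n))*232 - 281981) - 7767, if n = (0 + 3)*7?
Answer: -235228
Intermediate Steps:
n = 21 (n = 3*7 = 21)
((160 + (96 - n))*232 - 281981) - 7767 = ((160 + (96 - 1*21))*232 - 281981) - 7767 = ((160 + (96 - 21))*232 - 281981) - 7767 = ((160 + 75)*232 - 281981) - 7767 = (235*232 - 281981) - 7767 = (54520 - 281981) - 7767 = -227461 - 7767 = -235228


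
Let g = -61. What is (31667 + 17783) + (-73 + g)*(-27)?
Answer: 53068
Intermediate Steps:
(31667 + 17783) + (-73 + g)*(-27) = (31667 + 17783) + (-73 - 61)*(-27) = 49450 - 134*(-27) = 49450 + 3618 = 53068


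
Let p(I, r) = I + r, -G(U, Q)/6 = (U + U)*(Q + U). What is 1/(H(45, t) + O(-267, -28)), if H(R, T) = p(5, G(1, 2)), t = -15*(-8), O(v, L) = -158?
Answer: -1/189 ≈ -0.0052910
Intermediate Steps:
G(U, Q) = -12*U*(Q + U) (G(U, Q) = -6*(U + U)*(Q + U) = -6*2*U*(Q + U) = -12*U*(Q + U))
t = 120
H(R, T) = -31 (H(R, T) = 5 - 12*1*(2 + 1) = 5 - 12*1*3 = 5 - 36 = -31)
1/(H(45, t) + O(-267, -28)) = 1/(-31 - 158) = 1/(-189) = -1/189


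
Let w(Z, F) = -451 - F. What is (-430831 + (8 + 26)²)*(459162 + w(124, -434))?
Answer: -197283127875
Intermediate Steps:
(-430831 + (8 + 26)²)*(459162 + w(124, -434)) = (-430831 + (8 + 26)²)*(459162 + (-451 - 1*(-434))) = (-430831 + 34²)*(459162 + (-451 + 434)) = (-430831 + 1156)*(459162 - 17) = -429675*459145 = -197283127875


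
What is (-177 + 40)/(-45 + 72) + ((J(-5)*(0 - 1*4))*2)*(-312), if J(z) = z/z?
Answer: 67255/27 ≈ 2490.9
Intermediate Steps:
J(z) = 1
(-177 + 40)/(-45 + 72) + ((J(-5)*(0 - 1*4))*2)*(-312) = (-177 + 40)/(-45 + 72) + ((1*(0 - 1*4))*2)*(-312) = -137/27 + ((1*(0 - 4))*2)*(-312) = -137*1/27 + ((1*(-4))*2)*(-312) = -137/27 - 4*2*(-312) = -137/27 - 8*(-312) = -137/27 + 2496 = 67255/27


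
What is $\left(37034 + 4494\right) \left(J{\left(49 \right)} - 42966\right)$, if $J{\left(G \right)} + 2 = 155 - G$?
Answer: $-1779973136$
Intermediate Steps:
$J{\left(G \right)} = 153 - G$ ($J{\left(G \right)} = -2 - \left(-155 + G\right) = 153 - G$)
$\left(37034 + 4494\right) \left(J{\left(49 \right)} - 42966\right) = \left(37034 + 4494\right) \left(\left(153 - 49\right) - 42966\right) = 41528 \left(\left(153 - 49\right) - 42966\right) = 41528 \left(104 - 42966\right) = 41528 \left(-42862\right) = -1779973136$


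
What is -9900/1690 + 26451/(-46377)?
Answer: -5598161/870857 ≈ -6.4283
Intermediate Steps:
-9900/1690 + 26451/(-46377) = -9900*1/1690 + 26451*(-1/46377) = -990/169 - 2939/5153 = -5598161/870857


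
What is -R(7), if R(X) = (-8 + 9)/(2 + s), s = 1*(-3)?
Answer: 1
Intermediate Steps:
s = -3
R(X) = -1 (R(X) = (-8 + 9)/(2 - 3) = 1/(-1) = 1*(-1) = -1)
-R(7) = -1*(-1) = 1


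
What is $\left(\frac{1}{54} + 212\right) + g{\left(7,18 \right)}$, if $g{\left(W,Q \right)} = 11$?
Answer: $\frac{12043}{54} \approx 223.02$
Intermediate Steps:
$\left(\frac{1}{54} + 212\right) + g{\left(7,18 \right)} = \left(\frac{1}{54} + 212\right) + 11 = \frac{11449}{54} + 11 = \frac{12043}{54}$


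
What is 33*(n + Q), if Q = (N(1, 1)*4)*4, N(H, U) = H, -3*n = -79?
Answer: 1397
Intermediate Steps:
n = 79/3 (n = -1/3*(-79) = 79/3 ≈ 26.333)
Q = 16 (Q = (1*4)*4 = 4*4 = 16)
33*(n + Q) = 33*(79/3 + 16) = 33*(127/3) = 1397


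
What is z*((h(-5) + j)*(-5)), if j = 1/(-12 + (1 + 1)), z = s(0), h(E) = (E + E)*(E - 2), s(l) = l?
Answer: 0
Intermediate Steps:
h(E) = 2*E*(-2 + E) (h(E) = (2*E)*(-2 + E) = 2*E*(-2 + E))
z = 0
j = -1/10 (j = 1/(-12 + 2) = 1/(-10) = -1/10 ≈ -0.10000)
z*((h(-5) + j)*(-5)) = 0*((2*(-5)*(-2 - 5) - 1/10)*(-5)) = 0*((2*(-5)*(-7) - 1/10)*(-5)) = 0*((70 - 1/10)*(-5)) = 0*((699/10)*(-5)) = 0*(-699/2) = 0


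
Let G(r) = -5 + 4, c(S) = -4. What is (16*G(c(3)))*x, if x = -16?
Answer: 256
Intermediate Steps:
G(r) = -1
(16*G(c(3)))*x = (16*(-1))*(-16) = -16*(-16) = 256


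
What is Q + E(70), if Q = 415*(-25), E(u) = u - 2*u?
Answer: -10445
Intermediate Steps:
E(u) = -u
Q = -10375
Q + E(70) = -10375 - 1*70 = -10375 - 70 = -10445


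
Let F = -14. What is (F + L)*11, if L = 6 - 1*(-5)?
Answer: -33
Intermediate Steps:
L = 11 (L = 6 + 5 = 11)
(F + L)*11 = (-14 + 11)*11 = -3*11 = -33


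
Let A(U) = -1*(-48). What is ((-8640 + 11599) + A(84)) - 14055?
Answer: -11048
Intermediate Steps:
A(U) = 48
((-8640 + 11599) + A(84)) - 14055 = ((-8640 + 11599) + 48) - 14055 = (2959 + 48) - 14055 = 3007 - 14055 = -11048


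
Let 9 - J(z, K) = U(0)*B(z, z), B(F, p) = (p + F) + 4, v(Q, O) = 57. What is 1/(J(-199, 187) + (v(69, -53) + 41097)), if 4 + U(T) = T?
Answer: 1/39587 ≈ 2.5261e-5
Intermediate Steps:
U(T) = -4 + T
B(F, p) = 4 + F + p (B(F, p) = (F + p) + 4 = 4 + F + p)
J(z, K) = 25 + 8*z (J(z, K) = 9 - (-4 + 0)*(4 + z + z) = 9 - (-4)*(4 + 2*z) = 9 - (-16 - 8*z) = 9 + (16 + 8*z) = 25 + 8*z)
1/(J(-199, 187) + (v(69, -53) + 41097)) = 1/((25 + 8*(-199)) + (57 + 41097)) = 1/((25 - 1592) + 41154) = 1/(-1567 + 41154) = 1/39587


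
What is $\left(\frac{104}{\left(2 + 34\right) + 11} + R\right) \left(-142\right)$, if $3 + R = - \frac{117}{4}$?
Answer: $\frac{400937}{94} \approx 4265.3$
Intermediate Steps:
$R = - \frac{129}{4}$ ($R = -3 - \frac{117}{4} = - \frac{129}{4} \approx -32.25$)
$\left(\frac{104}{\left(2 + 34\right) + 11} + R\right) \left(-142\right) = \left(\frac{104}{\left(2 + 34\right) + 11} - \frac{129}{4}\right) \left(-142\right) = \left(\frac{104}{36 + 11} - \frac{129}{4}\right) \left(-142\right) = \left(\frac{104}{47} - \frac{129}{4}\right) \left(-142\right) = \left(- \frac{5647}{188}\right) \left(-142\right) = \frac{400937}{94}$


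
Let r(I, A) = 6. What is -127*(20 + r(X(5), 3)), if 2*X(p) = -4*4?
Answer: -3302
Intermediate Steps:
X(p) = -8 (X(p) = (-4*4)/2 = (½)*(-16) = -8)
-127*(20 + r(X(5), 3)) = -127*(20 + 6) = -127*26 = -3302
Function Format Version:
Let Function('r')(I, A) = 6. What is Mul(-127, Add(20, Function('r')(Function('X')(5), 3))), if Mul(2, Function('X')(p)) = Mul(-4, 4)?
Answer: -3302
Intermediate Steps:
Function('X')(p) = -8 (Function('X')(p) = Mul(Rational(1, 2), Mul(-4, 4)) = Mul(Rational(1, 2), -16) = -8)
Mul(-127, Add(20, Function('r')(Function('X')(5), 3))) = Mul(-127, Add(20, 6)) = Mul(-127, 26) = -3302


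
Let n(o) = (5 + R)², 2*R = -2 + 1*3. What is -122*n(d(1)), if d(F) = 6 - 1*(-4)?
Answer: -7381/2 ≈ -3690.5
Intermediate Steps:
d(F) = 10 (d(F) = 6 + 4 = 10)
R = ½ (R = (-2 + 1*3)/2 = (-2 + 3)/2 = (½)*1 = ½ ≈ 0.50000)
n(o) = 121/4 (n(o) = (5 + ½)² = (11/2)² = 121/4)
-122*n(d(1)) = -122*121/4 = -7381/2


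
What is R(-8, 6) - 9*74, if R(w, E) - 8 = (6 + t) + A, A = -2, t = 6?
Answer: -648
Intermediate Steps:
R(w, E) = 18 (R(w, E) = 8 + ((6 + 6) - 2) = 8 + (12 - 2) = 8 + 10 = 18)
R(-8, 6) - 9*74 = 18 - 9*74 = 18 - 666 = -648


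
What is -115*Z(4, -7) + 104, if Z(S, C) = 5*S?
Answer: -2196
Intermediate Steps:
-115*Z(4, -7) + 104 = -575*4 + 104 = -115*20 + 104 = -2300 + 104 = -2196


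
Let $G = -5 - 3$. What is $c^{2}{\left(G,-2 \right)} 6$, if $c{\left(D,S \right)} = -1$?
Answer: $6$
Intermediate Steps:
$G = -8$
$c^{2}{\left(G,-2 \right)} 6 = \left(-1\right)^{2} \cdot 6 = 1 \cdot 6 = 6$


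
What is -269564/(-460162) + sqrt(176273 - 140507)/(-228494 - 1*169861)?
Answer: 134782/230081 - sqrt(3974)/132785 ≈ 0.58533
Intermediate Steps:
-269564/(-460162) + sqrt(176273 - 140507)/(-228494 - 1*169861) = -269564*(-1/460162) + sqrt(35766)/(-228494 - 169861) = 134782/230081 + (3*sqrt(3974))/(-398355) = 134782/230081 + (3*sqrt(3974))*(-1/398355) = 134782/230081 - sqrt(3974)/132785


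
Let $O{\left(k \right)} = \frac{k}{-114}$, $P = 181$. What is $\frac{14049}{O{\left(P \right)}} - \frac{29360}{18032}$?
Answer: $- \frac{1805319557}{203987} \approx -8850.2$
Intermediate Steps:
$O{\left(k \right)} = - \frac{k}{114}$ ($O{\left(k \right)} = k \left(- \frac{1}{114}\right) = - \frac{k}{114}$)
$\frac{14049}{O{\left(P \right)}} - \frac{29360}{18032} = \frac{14049}{\left(- \frac{1}{114}\right) 181} - \frac{29360}{18032} = \frac{14049}{- \frac{181}{114}} - \frac{1835}{1127} = 14049 \left(- \frac{114}{181}\right) - \frac{1835}{1127} = - \frac{1601586}{181} - \frac{1835}{1127} = - \frac{1805319557}{203987}$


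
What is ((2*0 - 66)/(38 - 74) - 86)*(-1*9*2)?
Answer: 1515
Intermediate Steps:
((2*0 - 66)/(38 - 74) - 86)*(-1*9*2) = ((0 - 66)/(-36) - 86)*(-9*2) = (-66*(-1/36) - 86)*(-18) = (11/6 - 86)*(-18) = -505/6*(-18) = 1515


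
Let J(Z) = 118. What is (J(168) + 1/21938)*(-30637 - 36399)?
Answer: -86767543830/10969 ≈ -7.9102e+6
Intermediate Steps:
(J(168) + 1/21938)*(-30637 - 36399) = (118 + 1/21938)*(-30637 - 36399) = (118 + 1/21938)*(-67036) = (2588685/21938)*(-67036) = -86767543830/10969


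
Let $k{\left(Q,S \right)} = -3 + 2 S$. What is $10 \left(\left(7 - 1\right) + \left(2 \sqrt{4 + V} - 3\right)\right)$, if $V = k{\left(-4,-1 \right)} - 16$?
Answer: $30 + 20 i \sqrt{17} \approx 30.0 + 82.462 i$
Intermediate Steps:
$V = -21$ ($V = \left(-3 + 2 \left(-1\right)\right) - 16 = \left(-3 - 2\right) - 16 = -5 - 16 = -21$)
$10 \left(\left(7 - 1\right) + \left(2 \sqrt{4 + V} - 3\right)\right) = 10 \left(\left(7 - 1\right) - \left(3 - 2 \sqrt{4 - 21}\right)\right) = 10 \left(\left(7 - 1\right) - \left(3 - 2 \sqrt{-17}\right)\right) = 10 \left(6 - \left(3 - 2 i \sqrt{17}\right)\right) = 10 \left(3 + 2 i \sqrt{17}\right) = 30 + 20 i \sqrt{17}$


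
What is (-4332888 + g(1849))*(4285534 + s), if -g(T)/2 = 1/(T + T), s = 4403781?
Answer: -69614533259679595/1849 ≈ -3.7650e+13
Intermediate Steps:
g(T) = -1/T (g(T) = -2/(T + T) = -2*1/(2*T) = -1/T)
(-4332888 + g(1849))*(4285534 + s) = (-4332888 - 1/1849)*(4285534 + 4403781) = (-4332888 - 1*1/1849)*8689315 = (-4332888 - 1/1849)*8689315 = -8011509913/1849*8689315 = -69614533259679595/1849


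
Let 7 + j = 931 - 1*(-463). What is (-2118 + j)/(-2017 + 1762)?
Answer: 43/15 ≈ 2.8667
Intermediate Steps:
j = 1387 (j = -7 + (931 - 1*(-463)) = -7 + (931 + 463) = -7 + 1394 = 1387)
(-2118 + j)/(-2017 + 1762) = (-2118 + 1387)/(-2017 + 1762) = -731/(-255) = -731*(-1/255) = 43/15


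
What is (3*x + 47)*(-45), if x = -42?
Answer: 3555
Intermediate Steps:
(3*x + 47)*(-45) = (3*(-42) + 47)*(-45) = (-126 + 47)*(-45) = -79*(-45) = 3555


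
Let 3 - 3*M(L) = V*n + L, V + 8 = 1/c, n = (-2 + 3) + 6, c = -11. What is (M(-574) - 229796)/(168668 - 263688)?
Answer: 3788149/1567830 ≈ 2.4162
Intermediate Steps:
n = 7 (n = 1 + 6 = 7)
V = -89/11 (V = -8 + 1/(-11) = -8 - 1/11 = -89/11 ≈ -8.0909)
M(L) = 656/33 - L/3 (M(L) = 1 - (-89/11*7 + L)/3 = 1 - (-623/11 + L)/3 = 1 + (623/33 - L/3) = 656/33 - L/3)
(M(-574) - 229796)/(168668 - 263688) = ((656/33 - ⅓*(-574)) - 229796)/(168668 - 263688) = ((656/33 + 574/3) - 229796)/(-95020) = (6970/33 - 229796)*(-1/95020) = -7576298/33*(-1/95020) = 3788149/1567830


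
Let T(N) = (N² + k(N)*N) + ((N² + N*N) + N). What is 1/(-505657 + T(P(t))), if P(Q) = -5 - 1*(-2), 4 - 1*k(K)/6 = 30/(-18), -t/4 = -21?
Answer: -1/505735 ≈ -1.9773e-6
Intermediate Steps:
t = 84 (t = -4*(-21) = 84)
k(K) = 34 (k(K) = 24 - 180/(-18) = 24 - 180*(-1)/18 = 24 - 6*(-5/3) = 24 + 10 = 34)
P(Q) = -3 (P(Q) = -5 + 2 = -3)
T(N) = 3*N² + 35*N (T(N) = (N² + 34*N) + ((N² + N*N) + N) = (N² + 34*N) + ((N² + N²) + N) = (N² + 34*N) + (2*N² + N) = (N² + 34*N) + (N + 2*N²) = 3*N² + 35*N)
1/(-505657 + T(P(t))) = 1/(-505657 - 3*(35 + 3*(-3))) = 1/(-505657 - 3*(35 - 9)) = 1/(-505657 - 3*26) = 1/(-505657 - 78) = 1/(-505735) = -1/505735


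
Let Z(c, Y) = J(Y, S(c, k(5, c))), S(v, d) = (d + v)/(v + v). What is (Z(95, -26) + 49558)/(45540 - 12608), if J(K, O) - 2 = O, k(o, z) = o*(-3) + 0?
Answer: 235412/156427 ≈ 1.5049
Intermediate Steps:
k(o, z) = -3*o (k(o, z) = -3*o + 0 = -3*o)
S(v, d) = (d + v)/(2*v) (S(v, d) = (d + v)/((2*v)) = (d + v)*(1/(2*v)) = (d + v)/(2*v))
J(K, O) = 2 + O
Z(c, Y) = 2 + (-15 + c)/(2*c) (Z(c, Y) = 2 + (-3*5 + c)/(2*c) = 2 + (-15 + c)/(2*c))
(Z(95, -26) + 49558)/(45540 - 12608) = ((5/2)*(-3 + 95)/95 + 49558)/(45540 - 12608) = ((5/2)*(1/95)*92 + 49558)/32932 = (46/19 + 49558)*(1/32932) = (941648/19)*(1/32932) = 235412/156427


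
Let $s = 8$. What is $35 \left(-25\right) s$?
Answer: $-7000$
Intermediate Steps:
$35 \left(-25\right) s = 35 \left(-25\right) 8 = \left(-875\right) 8 = -7000$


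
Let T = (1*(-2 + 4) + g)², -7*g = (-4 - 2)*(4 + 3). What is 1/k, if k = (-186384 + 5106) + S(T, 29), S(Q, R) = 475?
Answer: -1/180803 ≈ -5.5309e-6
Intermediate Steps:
g = 6 (g = -(-4 - 2)*(4 + 3)/7 = -(-6)*7/7 = -⅐*(-42) = 6)
T = 64 (T = (1*(-2 + 4) + 6)² = (1*2 + 6)² = (2 + 6)² = 8² = 64)
k = -180803 (k = (-186384 + 5106) + 475 = -181278 + 475 = -180803)
1/k = 1/(-180803) = -1/180803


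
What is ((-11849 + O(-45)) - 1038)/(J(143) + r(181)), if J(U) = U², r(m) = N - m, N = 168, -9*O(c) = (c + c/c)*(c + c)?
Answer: -13327/20436 ≈ -0.65213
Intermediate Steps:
O(c) = -2*c*(1 + c)/9 (O(c) = -(c + c/c)*(c + c)/9 = -(c + 1)*2*c/9 = -(1 + c)*2*c/9 = -2*c*(1 + c)/9)
r(m) = 168 - m
((-11849 + O(-45)) - 1038)/(J(143) + r(181)) = ((-11849 - 2/9*(-45)*(1 - 45)) - 1038)/(143² + (168 - 1*181)) = ((-11849 - 2/9*(-45)*(-44)) - 1038)/(20449 + (168 - 181)) = ((-11849 - 440) - 1038)/(20449 - 13) = (-12289 - 1038)/20436 = -13327*1/20436 = -13327/20436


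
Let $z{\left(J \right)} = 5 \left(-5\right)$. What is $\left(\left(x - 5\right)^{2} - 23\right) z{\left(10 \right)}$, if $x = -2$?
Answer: $-650$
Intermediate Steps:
$z{\left(J \right)} = -25$
$\left(\left(x - 5\right)^{2} - 23\right) z{\left(10 \right)} = \left(\left(-2 - 5\right)^{2} - 23\right) \left(-25\right) = \left(\left(-7\right)^{2} - 23\right) \left(-25\right) = \left(49 - 23\right) \left(-25\right) = 26 \left(-25\right) = -650$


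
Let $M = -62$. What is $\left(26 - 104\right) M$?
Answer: $4836$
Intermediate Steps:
$\left(26 - 104\right) M = \left(26 - 104\right) \left(-62\right) = \left(-78\right) \left(-62\right) = 4836$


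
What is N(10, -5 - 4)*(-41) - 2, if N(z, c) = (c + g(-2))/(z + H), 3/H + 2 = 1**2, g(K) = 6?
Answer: 109/7 ≈ 15.571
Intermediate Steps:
H = -3 (H = 3/(-2 + 1**2) = 3/(-2 + 1) = 3/(-1) = 3*(-1) = -3)
N(z, c) = (6 + c)/(-3 + z) (N(z, c) = (c + 6)/(z - 3) = (6 + c)/(-3 + z))
N(10, -5 - 4)*(-41) - 2 = ((6 + (-5 - 4))/(-3 + 10))*(-41) - 2 = ((6 - 9)/7)*(-41) - 2 = ((1/7)*(-3))*(-41) - 2 = -3/7*(-41) - 2 = 123/7 - 2 = 109/7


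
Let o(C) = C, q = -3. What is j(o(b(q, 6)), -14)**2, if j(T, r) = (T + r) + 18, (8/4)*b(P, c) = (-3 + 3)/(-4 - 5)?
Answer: 16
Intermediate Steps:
b(P, c) = 0 (b(P, c) = ((-3 + 3)/(-4 - 5))/2 = (0/(-9))/2 = (0*(-1/9))/2 = (1/2)*0 = 0)
j(T, r) = 18 + T + r
j(o(b(q, 6)), -14)**2 = (18 + 0 - 14)**2 = 4**2 = 16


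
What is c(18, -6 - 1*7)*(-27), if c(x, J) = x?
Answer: -486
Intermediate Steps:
c(18, -6 - 1*7)*(-27) = 18*(-27) = -486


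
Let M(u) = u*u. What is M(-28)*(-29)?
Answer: -22736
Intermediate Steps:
M(u) = u²
M(-28)*(-29) = (-28)²*(-29) = 784*(-29) = -22736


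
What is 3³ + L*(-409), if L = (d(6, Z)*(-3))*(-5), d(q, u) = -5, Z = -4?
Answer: 30702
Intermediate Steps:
L = -75 (L = -5*(-3)*(-5) = 15*(-5) = -75)
3³ + L*(-409) = 3³ - 75*(-409) = 27 + 30675 = 30702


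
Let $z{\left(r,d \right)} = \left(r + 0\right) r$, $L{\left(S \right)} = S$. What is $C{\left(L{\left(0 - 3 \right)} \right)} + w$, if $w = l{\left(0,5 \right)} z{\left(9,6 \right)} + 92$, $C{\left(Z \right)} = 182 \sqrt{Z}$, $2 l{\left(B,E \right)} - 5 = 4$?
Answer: $\frac{913}{2} + 182 i \sqrt{3} \approx 456.5 + 315.23 i$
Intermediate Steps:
$l{\left(B,E \right)} = \frac{9}{2}$ ($l{\left(B,E \right)} = \frac{5}{2} + \frac{1}{2} \cdot 4 = \frac{5}{2} + 2 = \frac{9}{2}$)
$z{\left(r,d \right)} = r^{2}$ ($z{\left(r,d \right)} = r r = r^{2}$)
$w = \frac{913}{2}$ ($w = \frac{9 \cdot 9^{2}}{2} + 92 = \frac{9}{2} \cdot 81 + 92 = \frac{729}{2} + 92 = \frac{913}{2} \approx 456.5$)
$C{\left(L{\left(0 - 3 \right)} \right)} + w = 182 \sqrt{0 - 3} + \frac{913}{2} = 182 \sqrt{-3} + \frac{913}{2} = 182 i \sqrt{3} + \frac{913}{2} = \frac{913}{2} + 182 i \sqrt{3}$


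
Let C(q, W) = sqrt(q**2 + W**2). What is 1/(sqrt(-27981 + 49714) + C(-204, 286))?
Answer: 1/(sqrt(21733) + 2*sqrt(30853)) ≈ 0.0020051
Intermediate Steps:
C(q, W) = sqrt(W**2 + q**2)
1/(sqrt(-27981 + 49714) + C(-204, 286)) = 1/(sqrt(-27981 + 49714) + sqrt(286**2 + (-204)**2)) = 1/(sqrt(21733) + sqrt(81796 + 41616)) = 1/(sqrt(21733) + sqrt(123412)) = 1/(sqrt(21733) + 2*sqrt(30853))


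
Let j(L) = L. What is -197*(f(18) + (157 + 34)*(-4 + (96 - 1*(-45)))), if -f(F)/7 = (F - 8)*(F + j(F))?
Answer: -4658459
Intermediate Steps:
f(F) = -14*F*(-8 + F) (f(F) = -7*(F - 8)*(F + F) = -7*(-8 + F)*2*F = -14*F*(-8 + F))
-197*(f(18) + (157 + 34)*(-4 + (96 - 1*(-45)))) = -197*(14*18*(8 - 1*18) + (157 + 34)*(-4 + (96 - 1*(-45)))) = -197*(14*18*(8 - 18) + 191*(-4 + (96 + 45))) = -197*(14*18*(-10) + 191*(-4 + 141)) = -197*(-2520 + 191*137) = -197*(-2520 + 26167) = -197*23647 = -4658459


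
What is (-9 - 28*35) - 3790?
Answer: -4779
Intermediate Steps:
(-9 - 28*35) - 3790 = (-9 - 980) - 3790 = -989 - 3790 = -4779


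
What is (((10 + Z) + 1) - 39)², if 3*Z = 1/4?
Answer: 112225/144 ≈ 779.34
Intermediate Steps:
Z = 1/12 (Z = (⅓)/4 = (⅓)*(¼) = 1/12 ≈ 0.083333)
(((10 + Z) + 1) - 39)² = (((10 + 1/12) + 1) - 39)² = ((121/12 + 1) - 39)² = (133/12 - 39)² = (-335/12)² = 112225/144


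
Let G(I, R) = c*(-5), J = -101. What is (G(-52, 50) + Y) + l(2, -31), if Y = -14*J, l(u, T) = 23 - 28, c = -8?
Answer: 1449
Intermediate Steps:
l(u, T) = -5
G(I, R) = 40 (G(I, R) = -8*(-5) = 40)
Y = 1414 (Y = -14*(-101) = 1414)
(G(-52, 50) + Y) + l(2, -31) = (40 + 1414) - 5 = 1454 - 5 = 1449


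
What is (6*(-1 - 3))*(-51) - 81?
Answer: 1143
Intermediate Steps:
(6*(-1 - 3))*(-51) - 81 = (6*(-4))*(-51) - 81 = -24*(-51) - 81 = 1224 - 81 = 1143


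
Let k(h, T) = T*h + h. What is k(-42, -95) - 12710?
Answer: -8762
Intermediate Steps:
k(h, T) = h + T*h
k(-42, -95) - 12710 = -42*(1 - 95) - 12710 = -42*(-94) - 12710 = 3948 - 12710 = -8762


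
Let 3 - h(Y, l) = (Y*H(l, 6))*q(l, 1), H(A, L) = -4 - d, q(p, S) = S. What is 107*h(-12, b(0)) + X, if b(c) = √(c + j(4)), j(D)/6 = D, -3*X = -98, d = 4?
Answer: -29755/3 ≈ -9918.3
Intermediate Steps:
X = 98/3 (X = -⅓*(-98) = 98/3 ≈ 32.667)
j(D) = 6*D
H(A, L) = -8 (H(A, L) = -4 - 1*4 = -4 - 4 = -8)
b(c) = √(24 + c) (b(c) = √(c + 6*4) = √(c + 24) = √(24 + c))
h(Y, l) = 3 + 8*Y (h(Y, l) = 3 - Y*(-8) = 3 - (-8*Y) = 3 - (-8)*Y = 3 + 8*Y)
107*h(-12, b(0)) + X = 107*(3 + 8*(-12)) + 98/3 = 107*(3 - 96) + 98/3 = 107*(-93) + 98/3 = -9951 + 98/3 = -29755/3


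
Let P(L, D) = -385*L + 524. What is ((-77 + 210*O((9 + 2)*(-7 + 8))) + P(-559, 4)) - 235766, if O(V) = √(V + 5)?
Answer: -19264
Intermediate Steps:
P(L, D) = 524 - 385*L
O(V) = √(5 + V)
((-77 + 210*O((9 + 2)*(-7 + 8))) + P(-559, 4)) - 235766 = ((-77 + 210*√(5 + (9 + 2)*(-7 + 8))) + (524 - 385*(-559))) - 235766 = ((-77 + 210*√(5 + 11*1)) + (524 + 215215)) - 235766 = ((-77 + 210*√(5 + 11)) + 215739) - 235766 = ((-77 + 210*√16) + 215739) - 235766 = ((-77 + 210*4) + 215739) - 235766 = ((-77 + 840) + 215739) - 235766 = (763 + 215739) - 235766 = 216502 - 235766 = -19264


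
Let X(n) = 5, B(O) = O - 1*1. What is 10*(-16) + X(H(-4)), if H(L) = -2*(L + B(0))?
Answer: -155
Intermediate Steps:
B(O) = -1 + O (B(O) = O - 1 = -1 + O)
H(L) = 2 - 2*L (H(L) = -2*(L + (-1 + 0)) = -2*(L - 1) = -2*(-1 + L) = 2 - 2*L)
10*(-16) + X(H(-4)) = 10*(-16) + 5 = -160 + 5 = -155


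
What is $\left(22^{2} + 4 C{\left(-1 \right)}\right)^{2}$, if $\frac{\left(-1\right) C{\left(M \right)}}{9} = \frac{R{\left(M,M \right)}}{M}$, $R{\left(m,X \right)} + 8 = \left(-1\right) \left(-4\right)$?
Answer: $115600$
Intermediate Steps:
$R{\left(m,X \right)} = -4$ ($R{\left(m,X \right)} = -8 - -4 = -8 + 4 = -4$)
$C{\left(M \right)} = \frac{36}{M}$ ($C{\left(M \right)} = - 9 \left(- \frac{4}{M}\right) = \frac{36}{M}$)
$\left(22^{2} + 4 C{\left(-1 \right)}\right)^{2} = \left(22^{2} + 4 \frac{36}{-1}\right)^{2} = \left(484 + 4 \cdot 36 \left(-1\right)\right)^{2} = \left(484 + 4 \left(-36\right)\right)^{2} = \left(484 - 144\right)^{2} = 340^{2} = 115600$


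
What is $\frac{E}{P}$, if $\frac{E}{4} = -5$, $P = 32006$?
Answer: $- \frac{10}{16003} \approx -0.00062488$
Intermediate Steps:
$E = -20$ ($E = 4 \left(-5\right) = -20$)
$\frac{E}{P} = - \frac{20}{32006} = \left(-20\right) \frac{1}{32006} = - \frac{10}{16003}$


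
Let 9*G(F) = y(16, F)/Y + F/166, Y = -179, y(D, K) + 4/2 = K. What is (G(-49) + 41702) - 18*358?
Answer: 9428905603/267426 ≈ 35258.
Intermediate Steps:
y(D, K) = -2 + K
G(F) = 2/1611 + 13*F/267426 (G(F) = ((-2 + F)/(-179) + F/166)/9 = ((-2 + F)*(-1/179) + F*(1/166))/9 = ((2/179 - F/179) + F/166)/9 = (2/179 + 13*F/29714)/9 = 2/1611 + 13*F/267426)
(G(-49) + 41702) - 18*358 = ((2/1611 + (13/267426)*(-49)) + 41702) - 18*358 = ((2/1611 - 637/267426) + 41702) - 6444 = (-305/267426 + 41702) - 6444 = 11152198747/267426 - 6444 = 9428905603/267426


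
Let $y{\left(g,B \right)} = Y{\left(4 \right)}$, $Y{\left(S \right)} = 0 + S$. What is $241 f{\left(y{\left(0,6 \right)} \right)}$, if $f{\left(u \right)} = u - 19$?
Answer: $-3615$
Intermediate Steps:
$Y{\left(S \right)} = S$
$y{\left(g,B \right)} = 4$
$f{\left(u \right)} = -19 + u$
$241 f{\left(y{\left(0,6 \right)} \right)} = 241 \left(-19 + 4\right) = 241 \left(-15\right) = -3615$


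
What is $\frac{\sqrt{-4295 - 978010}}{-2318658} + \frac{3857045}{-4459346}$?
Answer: $- \frac{3857045}{4459346} - \frac{i \sqrt{109145}}{772886} \approx -0.86493 - 0.00042745 i$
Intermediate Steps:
$\frac{\sqrt{-4295 - 978010}}{-2318658} + \frac{3857045}{-4459346} = \sqrt{-982305} \left(- \frac{1}{2318658}\right) + 3857045 \left(- \frac{1}{4459346}\right) = 3 i \sqrt{109145} \left(- \frac{1}{2318658}\right) - \frac{3857045}{4459346} = - \frac{i \sqrt{109145}}{772886} - \frac{3857045}{4459346} = - \frac{3857045}{4459346} - \frac{i \sqrt{109145}}{772886}$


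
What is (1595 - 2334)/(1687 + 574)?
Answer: -739/2261 ≈ -0.32685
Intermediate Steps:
(1595 - 2334)/(1687 + 574) = -739/2261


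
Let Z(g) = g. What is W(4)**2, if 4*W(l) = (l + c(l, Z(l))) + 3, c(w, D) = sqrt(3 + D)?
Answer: (7 + sqrt(7))**2/16 ≈ 5.8150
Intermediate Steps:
W(l) = 3/4 + l/4 + sqrt(3 + l)/4 (W(l) = ((l + sqrt(3 + l)) + 3)/4 = (3 + l + sqrt(3 + l))/4 = 3/4 + l/4 + sqrt(3 + l)/4)
W(4)**2 = (3/4 + (1/4)*4 + sqrt(3 + 4)/4)**2 = (3/4 + 1 + sqrt(7)/4)**2 = (7/4 + sqrt(7)/4)**2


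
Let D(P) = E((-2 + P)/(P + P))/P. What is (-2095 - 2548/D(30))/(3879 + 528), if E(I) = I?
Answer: -165895/4407 ≈ -37.643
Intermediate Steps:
D(P) = (-2 + P)/(2*P²) (D(P) = ((-2 + P)/(P + P))/P = ((-2 + P)/((2*P)))/P = ((-2 + P)*(1/(2*P)))/P = ((-2 + P)/(2*P))/P = (-2 + P)/(2*P²))
(-2095 - 2548/D(30))/(3879 + 528) = (-2095 - 2548*1800/(-2 + 30))/(3879 + 528) = (-2095 - 2548/((½)*(1/900)*28))/4407 = (-2095 - 2548/7/450)*(1/4407) = (-2095 - 2548*450/7)*(1/4407) = (-2095 - 163800)*(1/4407) = -165895*1/4407 = -165895/4407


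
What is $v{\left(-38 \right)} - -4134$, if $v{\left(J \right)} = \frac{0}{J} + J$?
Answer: $4096$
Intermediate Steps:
$v{\left(J \right)} = J$ ($v{\left(J \right)} = 0 + J = J$)
$v{\left(-38 \right)} - -4134 = -38 - -4134 = -38 + 4134 = 4096$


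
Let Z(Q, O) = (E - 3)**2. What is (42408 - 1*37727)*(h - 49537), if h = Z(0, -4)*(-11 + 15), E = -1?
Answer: -231583113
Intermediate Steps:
Z(Q, O) = 16 (Z(Q, O) = (-1 - 3)**2 = (-4)**2 = 16)
h = 64 (h = 16*(-11 + 15) = 16*4 = 64)
(42408 - 1*37727)*(h - 49537) = (42408 - 1*37727)*(64 - 49537) = (42408 - 37727)*(-49473) = 4681*(-49473) = -231583113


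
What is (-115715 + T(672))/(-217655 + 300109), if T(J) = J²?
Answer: 335869/82454 ≈ 4.0734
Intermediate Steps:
(-115715 + T(672))/(-217655 + 300109) = (-115715 + 672²)/(-217655 + 300109) = (-115715 + 451584)/82454 = 335869*(1/82454) = 335869/82454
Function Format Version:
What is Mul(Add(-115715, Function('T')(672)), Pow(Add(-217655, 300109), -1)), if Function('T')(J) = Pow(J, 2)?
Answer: Rational(335869, 82454) ≈ 4.0734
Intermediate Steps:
Mul(Add(-115715, Function('T')(672)), Pow(Add(-217655, 300109), -1)) = Mul(Add(-115715, Pow(672, 2)), Pow(Add(-217655, 300109), -1)) = Mul(Add(-115715, 451584), Pow(82454, -1)) = Mul(335869, Rational(1, 82454)) = Rational(335869, 82454)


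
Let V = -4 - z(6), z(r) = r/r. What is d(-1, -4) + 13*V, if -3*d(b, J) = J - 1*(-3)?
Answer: -194/3 ≈ -64.667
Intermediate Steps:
d(b, J) = -1 - J/3 (d(b, J) = -(J - 1*(-3))/3 = -(J + 3)/3 = -(3 + J)/3 = -1 - J/3)
z(r) = 1
V = -5 (V = -4 - 1*1 = -4 - 1 = -5)
d(-1, -4) + 13*V = (-1 - 1/3*(-4)) + 13*(-5) = (-1 + 4/3) - 65 = 1/3 - 65 = -194/3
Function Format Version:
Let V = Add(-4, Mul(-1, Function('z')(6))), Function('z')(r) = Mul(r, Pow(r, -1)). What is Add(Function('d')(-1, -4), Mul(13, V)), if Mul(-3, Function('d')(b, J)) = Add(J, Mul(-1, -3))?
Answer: Rational(-194, 3) ≈ -64.667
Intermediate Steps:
Function('d')(b, J) = Add(-1, Mul(Rational(-1, 3), J)) (Function('d')(b, J) = Mul(Rational(-1, 3), Add(J, Mul(-1, -3))) = Mul(Rational(-1, 3), Add(J, 3)) = Mul(Rational(-1, 3), Add(3, J)) = Add(-1, Mul(Rational(-1, 3), J)))
Function('z')(r) = 1
V = -5 (V = Add(-4, Mul(-1, 1)) = Add(-4, -1) = -5)
Add(Function('d')(-1, -4), Mul(13, V)) = Add(Add(-1, Mul(Rational(-1, 3), -4)), Mul(13, -5)) = Add(Add(-1, Rational(4, 3)), -65) = Add(Rational(1, 3), -65) = Rational(-194, 3)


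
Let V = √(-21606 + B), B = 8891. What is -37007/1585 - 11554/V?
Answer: -37007/1585 + 11554*I*√12715/12715 ≈ -23.348 + 102.46*I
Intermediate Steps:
V = I*√12715 (V = √(-21606 + 8891) = √(-12715) = I*√12715 ≈ 112.76*I)
-37007/1585 - 11554/V = -37007/1585 - 11554*(-I*√12715/12715) = -37007*1/1585 - (-11554)*I*√12715/12715 = -37007/1585 + 11554*I*√12715/12715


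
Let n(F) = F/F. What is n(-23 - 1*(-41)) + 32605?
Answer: 32606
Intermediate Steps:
n(F) = 1
n(-23 - 1*(-41)) + 32605 = 1 + 32605 = 32606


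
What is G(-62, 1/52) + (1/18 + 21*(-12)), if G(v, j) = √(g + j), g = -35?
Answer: -4535/18 + I*√23647/26 ≈ -251.94 + 5.9145*I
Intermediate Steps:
G(v, j) = √(-35 + j)
G(-62, 1/52) + (1/18 + 21*(-12)) = √(-35 + 1/52) + (1/18 + 21*(-12)) = √(-35 + 1/52) + (1/18 - 252) = √(-1819/52) - 4535/18 = I*√23647/26 - 4535/18 = -4535/18 + I*√23647/26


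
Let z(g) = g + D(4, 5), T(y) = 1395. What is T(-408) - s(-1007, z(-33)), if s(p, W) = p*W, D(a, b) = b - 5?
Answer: -31836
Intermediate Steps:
D(a, b) = -5 + b
z(g) = g (z(g) = g + (-5 + 5) = g + 0 = g)
s(p, W) = W*p
T(-408) - s(-1007, z(-33)) = 1395 - (-33)*(-1007) = 1395 - 1*33231 = 1395 - 33231 = -31836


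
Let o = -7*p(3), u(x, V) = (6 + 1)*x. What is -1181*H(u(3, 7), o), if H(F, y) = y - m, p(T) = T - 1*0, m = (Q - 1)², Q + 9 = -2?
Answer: 194865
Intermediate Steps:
Q = -11 (Q = -9 - 2 = -11)
m = 144 (m = (-11 - 1)² = (-12)² = 144)
u(x, V) = 7*x
p(T) = T (p(T) = T + 0 = T)
o = -21 (o = -7*3 = -21)
H(F, y) = -144 + y (H(F, y) = y - 1*144 = y - 144 = -144 + y)
-1181*H(u(3, 7), o) = -1181*(-144 - 21) = -1181*(-165) = 194865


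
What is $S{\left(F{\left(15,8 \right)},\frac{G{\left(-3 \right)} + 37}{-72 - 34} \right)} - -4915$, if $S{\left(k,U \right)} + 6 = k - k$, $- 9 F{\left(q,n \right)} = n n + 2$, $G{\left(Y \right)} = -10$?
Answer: $4909$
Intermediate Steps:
$F{\left(q,n \right)} = - \frac{2}{9} - \frac{n^{2}}{9}$ ($F{\left(q,n \right)} = - \frac{n n + 2}{9} = - \frac{n^{2} + 2}{9} = - \frac{2 + n^{2}}{9} = - \frac{2}{9} - \frac{n^{2}}{9}$)
$S{\left(k,U \right)} = -6$ ($S{\left(k,U \right)} = -6 + \left(k - k\right) = -6 + 0 = -6$)
$S{\left(F{\left(15,8 \right)},\frac{G{\left(-3 \right)} + 37}{-72 - 34} \right)} - -4915 = -6 - -4915 = -6 + 4915 = 4909$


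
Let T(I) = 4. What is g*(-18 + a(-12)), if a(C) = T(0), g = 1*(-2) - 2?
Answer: 56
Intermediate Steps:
g = -4 (g = -2 - 2 = -4)
a(C) = 4
g*(-18 + a(-12)) = -4*(-18 + 4) = -4*(-14) = 56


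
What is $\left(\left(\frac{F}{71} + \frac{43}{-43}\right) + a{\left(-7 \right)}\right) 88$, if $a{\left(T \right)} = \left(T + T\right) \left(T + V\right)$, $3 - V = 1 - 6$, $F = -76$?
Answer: $- \frac{100408}{71} \approx -1414.2$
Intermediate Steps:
$V = 8$ ($V = 3 - \left(1 - 6\right) = 3 - -5 = 3 + 5 = 8$)
$a{\left(T \right)} = 2 T \left(8 + T\right)$ ($a{\left(T \right)} = \left(T + T\right) \left(T + 8\right) = 2 T \left(8 + T\right)$)
$\left(\left(\frac{F}{71} + \frac{43}{-43}\right) + a{\left(-7 \right)}\right) 88 = \left(\left(- \frac{76}{71} + \frac{43}{-43}\right) + 2 \left(-7\right) \left(8 - 7\right)\right) 88 = \left(\left(\left(-76\right) \frac{1}{71} + 43 \left(- \frac{1}{43}\right)\right) + 2 \left(-7\right) 1\right) 88 = \left(\left(- \frac{76}{71} - 1\right) - 14\right) 88 = \left(- \frac{147}{71} - 14\right) 88 = \left(- \frac{1141}{71}\right) 88 = - \frac{100408}{71}$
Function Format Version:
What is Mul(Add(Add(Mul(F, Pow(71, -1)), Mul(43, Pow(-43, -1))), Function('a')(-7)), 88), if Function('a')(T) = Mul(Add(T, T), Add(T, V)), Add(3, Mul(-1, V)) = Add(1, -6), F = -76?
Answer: Rational(-100408, 71) ≈ -1414.2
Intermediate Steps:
V = 8 (V = Add(3, Mul(-1, Add(1, -6))) = Add(3, Mul(-1, -5)) = Add(3, 5) = 8)
Function('a')(T) = Mul(2, T, Add(8, T)) (Function('a')(T) = Mul(Add(T, T), Add(T, 8)) = Mul(Mul(2, T), Add(8, T)) = Mul(2, T, Add(8, T)))
Mul(Add(Add(Mul(F, Pow(71, -1)), Mul(43, Pow(-43, -1))), Function('a')(-7)), 88) = Mul(Add(Add(Mul(-76, Pow(71, -1)), Mul(43, Pow(-43, -1))), Mul(2, -7, Add(8, -7))), 88) = Mul(Add(Add(Mul(-76, Rational(1, 71)), Mul(43, Rational(-1, 43))), Mul(2, -7, 1)), 88) = Mul(Add(Add(Rational(-76, 71), -1), -14), 88) = Mul(Add(Rational(-147, 71), -14), 88) = Mul(Rational(-1141, 71), 88) = Rational(-100408, 71)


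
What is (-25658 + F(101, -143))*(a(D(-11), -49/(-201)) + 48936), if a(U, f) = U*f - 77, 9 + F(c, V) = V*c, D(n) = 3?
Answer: -131304176220/67 ≈ -1.9598e+9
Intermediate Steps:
F(c, V) = -9 + V*c
a(U, f) = -77 + U*f
(-25658 + F(101, -143))*(a(D(-11), -49/(-201)) + 48936) = (-25658 + (-9 - 143*101))*((-77 + 3*(-49/(-201))) + 48936) = (-25658 + (-9 - 14443))*((-77 + 3*(-49*(-1/201))) + 48936) = (-25658 - 14452)*((-77 + 3*(49/201)) + 48936) = -40110*((-77 + 49/67) + 48936) = -40110*(-5110/67 + 48936) = -40110*3273602/67 = -131304176220/67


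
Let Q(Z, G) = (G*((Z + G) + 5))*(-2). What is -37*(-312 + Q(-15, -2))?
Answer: 13320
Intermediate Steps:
Q(Z, G) = -2*G*(5 + G + Z) (Q(Z, G) = (G*((G + Z) + 5))*(-2) = (G*(5 + G + Z))*(-2) = -2*G*(5 + G + Z))
-37*(-312 + Q(-15, -2)) = -37*(-312 - 2*(-2)*(5 - 2 - 15)) = -37*(-312 - 2*(-2)*(-12)) = -37*(-312 - 48) = -37*(-360) = 13320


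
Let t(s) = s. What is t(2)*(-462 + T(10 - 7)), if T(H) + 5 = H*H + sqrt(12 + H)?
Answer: -916 + 2*sqrt(15) ≈ -908.25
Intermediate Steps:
T(H) = -5 + H**2 + sqrt(12 + H) (T(H) = -5 + (H*H + sqrt(12 + H)) = -5 + (H**2 + sqrt(12 + H)) = -5 + H**2 + sqrt(12 + H))
t(2)*(-462 + T(10 - 7)) = 2*(-462 + (-5 + (10 - 7)**2 + sqrt(12 + (10 - 7)))) = 2*(-462 + (-5 + 3**2 + sqrt(12 + 3))) = 2*(-462 + (-5 + 9 + sqrt(15))) = 2*(-462 + (4 + sqrt(15))) = 2*(-458 + sqrt(15)) = -916 + 2*sqrt(15)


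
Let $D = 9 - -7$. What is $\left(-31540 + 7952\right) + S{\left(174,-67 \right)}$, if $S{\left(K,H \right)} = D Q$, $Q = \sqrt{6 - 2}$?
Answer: $-23556$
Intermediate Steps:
$Q = 2$ ($Q = \sqrt{4} = 2$)
$D = 16$ ($D = 9 + 7 = 16$)
$S{\left(K,H \right)} = 32$ ($S{\left(K,H \right)} = 16 \cdot 2 = 32$)
$\left(-31540 + 7952\right) + S{\left(174,-67 \right)} = \left(-31540 + 7952\right) + 32 = -23588 + 32 = -23556$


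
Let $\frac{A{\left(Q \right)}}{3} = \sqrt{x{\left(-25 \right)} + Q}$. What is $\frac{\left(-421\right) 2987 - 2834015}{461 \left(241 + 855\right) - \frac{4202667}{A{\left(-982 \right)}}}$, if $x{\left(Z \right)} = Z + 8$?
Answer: $- \frac{229467652067472}{28554536877865} + \frac{1910598726946 i \sqrt{111}}{28554536877865} \approx -8.0361 + 0.70495 i$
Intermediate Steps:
$x{\left(Z \right)} = 8 + Z$
$A{\left(Q \right)} = 3 \sqrt{-17 + Q}$ ($A{\left(Q \right)} = 3 \sqrt{\left(8 - 25\right) + Q} = 3 \sqrt{-17 + Q}$)
$\frac{\left(-421\right) 2987 - 2834015}{461 \left(241 + 855\right) - \frac{4202667}{A{\left(-982 \right)}}} = \frac{\left(-421\right) 2987 - 2834015}{461 \left(241 + 855\right) - \frac{4202667}{3 \sqrt{-17 - 982}}} = \frac{-1257527 - 2834015}{461 \cdot 1096 - \frac{4202667}{3 \sqrt{-999}}} = - \frac{4091542}{505256 - \frac{4202667}{3 \cdot 3 i \sqrt{111}}} = - \frac{4091542}{505256 - \frac{4202667}{9 i \sqrt{111}}} = - \frac{4091542}{505256 - 4202667 \left(- \frac{i \sqrt{111}}{999}\right)} = - \frac{4091542}{505256 + \frac{466963 i \sqrt{111}}{111}}$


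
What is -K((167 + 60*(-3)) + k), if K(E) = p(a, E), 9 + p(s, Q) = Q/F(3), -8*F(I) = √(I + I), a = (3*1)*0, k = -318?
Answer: 9 - 1324*√6/3 ≈ -1072.0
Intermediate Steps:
a = 0 (a = 3*0 = 0)
F(I) = -√2*√I/8 (F(I) = -√(I + I)/8 = -√2*√I/8)
p(s, Q) = -9 - 4*Q*√6/3 (p(s, Q) = -9 + Q/((-√2*√3/8)) = -9 + Q/((-√6/8)) = -9 + Q*(-4*√6/3) = -9 - 4*Q*√6/3)
K(E) = -9 - 4*E*√6/3
-K((167 + 60*(-3)) + k) = -(-9 - 4*((167 + 60*(-3)) - 318)*√6/3) = -(-9 - 4*((167 - 180) - 318)*√6/3) = -(-9 - 4*(-13 - 318)*√6/3) = -(-9 - 4/3*(-331)*√6) = -(-9 + 1324*√6/3) = 9 - 1324*√6/3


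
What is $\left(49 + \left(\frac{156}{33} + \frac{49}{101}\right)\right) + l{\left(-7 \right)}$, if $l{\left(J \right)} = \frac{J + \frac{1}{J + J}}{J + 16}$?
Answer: $\frac{830999}{15554} \approx 53.427$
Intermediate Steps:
$l{\left(J \right)} = \frac{J + \frac{1}{2 J}}{16 + J}$
$\left(49 + \left(\frac{156}{33} + \frac{49}{101}\right)\right) + l{\left(-7 \right)} = \left(49 + \left(\frac{156}{33} + \frac{49}{101}\right)\right) + \frac{\frac{1}{2} + \left(-7\right)^{2}}{\left(-7\right) \left(16 - 7\right)} = \left(49 + \left(156 \cdot \frac{1}{33} + 49 \cdot \frac{1}{101}\right)\right) - \frac{\frac{1}{2} + 49}{7 \cdot 9} = \left(49 + \left(\frac{52}{11} + \frac{49}{101}\right)\right) - \frac{1}{63} \cdot \frac{99}{2} = \left(49 + \frac{5791}{1111}\right) - \frac{11}{14} = \frac{60230}{1111} - \frac{11}{14} = \frac{830999}{15554}$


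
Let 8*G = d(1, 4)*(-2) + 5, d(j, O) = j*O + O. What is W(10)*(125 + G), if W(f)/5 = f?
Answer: 24725/4 ≈ 6181.3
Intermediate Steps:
W(f) = 5*f
d(j, O) = O + O*j (d(j, O) = O*j + O = O + O*j)
G = -11/8 (G = ((4*(1 + 1))*(-2) + 5)/8 = ((4*2)*(-2) + 5)/8 = (8*(-2) + 5)/8 = (-16 + 5)/8 = (⅛)*(-11) = -11/8 ≈ -1.3750)
W(10)*(125 + G) = (5*10)*(125 - 11/8) = 50*(989/8) = 24725/4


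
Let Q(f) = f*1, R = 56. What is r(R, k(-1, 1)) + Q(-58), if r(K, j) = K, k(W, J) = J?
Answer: -2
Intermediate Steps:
Q(f) = f
r(R, k(-1, 1)) + Q(-58) = 56 - 58 = -2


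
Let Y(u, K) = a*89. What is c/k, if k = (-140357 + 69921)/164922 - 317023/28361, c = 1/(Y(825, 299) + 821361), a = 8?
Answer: -2338676421/22311761051566973 ≈ -1.0482e-7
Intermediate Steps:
Y(u, K) = 712 (Y(u, K) = 8*89 = 712)
c = 1/822073 (c = 1/(712 + 821361) = 1/822073 ≈ 1.2164e-6)
k = -27140851301/2338676421 (k = -70436*1/164922 - 317023*1/28361 = -35218/82461 - 317023/28361 = -27140851301/2338676421 ≈ -11.605)
c/k = 1/(822073*(-27140851301/2338676421)) = (1/822073)*(-2338676421/27140851301) = -2338676421/22311761051566973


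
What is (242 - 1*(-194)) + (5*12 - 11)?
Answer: 485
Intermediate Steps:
(242 - 1*(-194)) + (5*12 - 11) = (242 + 194) + (60 - 11) = 436 + 49 = 485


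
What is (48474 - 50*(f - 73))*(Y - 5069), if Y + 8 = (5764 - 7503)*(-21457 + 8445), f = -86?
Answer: 1276468359384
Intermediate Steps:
Y = 22627860 (Y = -8 + (5764 - 7503)*(-21457 + 8445) = -8 - 1739*(-13012) = -8 + 22627868 = 22627860)
(48474 - 50*(f - 73))*(Y - 5069) = (48474 - 50*(-86 - 73))*(22627860 - 5069) = (48474 - 50*(-159))*22622791 = (48474 + 7950)*22622791 = 56424*22622791 = 1276468359384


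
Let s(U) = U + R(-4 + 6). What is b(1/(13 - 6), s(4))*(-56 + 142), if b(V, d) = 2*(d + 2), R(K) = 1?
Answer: 1204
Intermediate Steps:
s(U) = 1 + U (s(U) = U + 1 = 1 + U)
b(V, d) = 4 + 2*d (b(V, d) = 2*(2 + d) = 4 + 2*d)
b(1/(13 - 6), s(4))*(-56 + 142) = (4 + 2*(1 + 4))*(-56 + 142) = (4 + 2*5)*86 = (4 + 10)*86 = 14*86 = 1204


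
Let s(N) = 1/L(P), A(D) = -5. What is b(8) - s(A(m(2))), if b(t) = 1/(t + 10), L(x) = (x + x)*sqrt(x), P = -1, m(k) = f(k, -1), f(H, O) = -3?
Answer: 1/18 - I/2 ≈ 0.055556 - 0.5*I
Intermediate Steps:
m(k) = -3
L(x) = 2*x**(3/2) (L(x) = (2*x)*sqrt(x) = 2*x**(3/2))
b(t) = 1/(10 + t)
s(N) = I/2 (s(N) = 1/(2*(-1)**(3/2)) = 1/(2*(-I)) = 1/(-2*I) = I/2)
b(8) - s(A(m(2))) = 1/(10 + 8) - I/2 = 1/18 - I/2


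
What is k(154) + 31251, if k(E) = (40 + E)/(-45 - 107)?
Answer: 2374979/76 ≈ 31250.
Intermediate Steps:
k(E) = -5/19 - E/152 (k(E) = (40 + E)/(-152) = (40 + E)*(-1/152) = -5/19 - E/152)
k(154) + 31251 = (-5/19 - 1/152*154) + 31251 = (-5/19 - 77/76) + 31251 = -97/76 + 31251 = 2374979/76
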